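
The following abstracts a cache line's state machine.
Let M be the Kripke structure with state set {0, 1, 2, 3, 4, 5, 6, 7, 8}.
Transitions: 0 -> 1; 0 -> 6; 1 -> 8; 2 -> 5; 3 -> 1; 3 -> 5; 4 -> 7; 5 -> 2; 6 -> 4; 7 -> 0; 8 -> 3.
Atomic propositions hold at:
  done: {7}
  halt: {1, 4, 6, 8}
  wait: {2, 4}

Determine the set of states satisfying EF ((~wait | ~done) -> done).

Sat(~wait) = {0, 1, 3, 5, 6, 7, 8}
Sat(~done) = {0, 1, 2, 3, 4, 5, 6, 8}
Sat(~wait | ~done) = {0, 1, 2, 3, 4, 5, 6, 7, 8}
Sat((~wait | ~done) -> done) = {7}
EF ((~wait | ~done) -> done): least fixpoint, start Z0 = {7}, add states with some successor in Z. Z1 = {4, 7}; Z2 = {4, 6, 7}; Z3 = {0, 4, 6, 7}; fixed.
Sat(EF ((~wait | ~done) -> done)) = {0, 4, 6, 7}

{0, 4, 6, 7}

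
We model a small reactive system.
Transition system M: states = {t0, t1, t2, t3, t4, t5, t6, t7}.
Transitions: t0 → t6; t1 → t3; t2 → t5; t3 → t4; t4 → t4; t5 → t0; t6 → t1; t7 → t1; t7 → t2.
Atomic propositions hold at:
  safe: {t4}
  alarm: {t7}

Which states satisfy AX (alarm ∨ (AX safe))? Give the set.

Sat(AX safe) = {s : every successor in {t4}} = {t3, t4}
Sat(alarm ∨ (AX safe)) = {t3, t4, t7}
Sat(AX (alarm ∨ (AX safe))) = {s : every successor in {t3, t4, t7}} = {t1, t3, t4}

{t1, t3, t4}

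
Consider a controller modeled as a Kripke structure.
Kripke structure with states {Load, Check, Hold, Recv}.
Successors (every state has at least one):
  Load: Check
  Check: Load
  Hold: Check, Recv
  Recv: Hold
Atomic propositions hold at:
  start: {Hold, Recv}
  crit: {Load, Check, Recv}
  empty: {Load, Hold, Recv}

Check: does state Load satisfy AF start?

AF start: least fixpoint, start Z0 = {Hold, Recv}, add states with every successor in Z. Already a fixed point.
Sat(AF start) = {Hold, Recv}
Load ∉ Sat(AF start) = {Hold, Recv}, so the formula does not hold at Load.

No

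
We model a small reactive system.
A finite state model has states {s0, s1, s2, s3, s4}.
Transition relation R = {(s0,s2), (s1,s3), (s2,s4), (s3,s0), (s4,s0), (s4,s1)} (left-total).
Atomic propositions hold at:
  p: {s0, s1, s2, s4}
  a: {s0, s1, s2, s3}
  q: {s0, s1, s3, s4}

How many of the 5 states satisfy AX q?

Sat(AX q) = {s : every successor in {s0, s1, s3, s4}} = {s1, s2, s3, s4}
|Sat(AX q)| = |{s1, s2, s3, s4}| = 4.

4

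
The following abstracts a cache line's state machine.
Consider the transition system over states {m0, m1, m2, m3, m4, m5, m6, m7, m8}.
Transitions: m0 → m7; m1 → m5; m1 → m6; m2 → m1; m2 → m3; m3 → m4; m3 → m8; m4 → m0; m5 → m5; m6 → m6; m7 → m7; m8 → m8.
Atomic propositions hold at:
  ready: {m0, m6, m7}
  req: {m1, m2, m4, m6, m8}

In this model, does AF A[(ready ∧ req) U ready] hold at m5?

No

Sat(ready ∧ req) = {m6}
A[(ready ∧ req) U ready]: least fixpoint, start Z0 = Sat(ready) = {m0, m6, m7}, add states in Sat(ready ∧ req) with every successor in Z. Already a fixed point.
Sat(A[(ready ∧ req) U ready]) = {m0, m6, m7}
AF A[(ready ∧ req) U ready]: least fixpoint, start Z0 = {m0, m6, m7}, add states with every successor in Z. Z1 = {m0, m4, m6, m7}; fixed.
Sat(AF A[(ready ∧ req) U ready]) = {m0, m4, m6, m7}
m5 ∉ Sat(AF A[(ready ∧ req) U ready]) = {m0, m4, m6, m7}, so the formula does not hold at m5.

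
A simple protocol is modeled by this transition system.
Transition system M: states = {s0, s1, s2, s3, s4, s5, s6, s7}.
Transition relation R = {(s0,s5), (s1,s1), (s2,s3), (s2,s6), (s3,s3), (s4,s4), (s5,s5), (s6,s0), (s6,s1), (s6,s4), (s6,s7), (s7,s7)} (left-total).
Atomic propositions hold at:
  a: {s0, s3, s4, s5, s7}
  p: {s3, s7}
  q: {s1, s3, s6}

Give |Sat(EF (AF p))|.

AF p: least fixpoint, start Z0 = {s3, s7}, add states with every successor in Z. Already a fixed point.
Sat(AF p) = {s3, s7}
EF (AF p): least fixpoint, start Z0 = {s3, s7}, add states with some successor in Z. Z1 = {s2, s3, s6, s7}; fixed.
Sat(EF (AF p)) = {s2, s3, s6, s7}
|Sat(EF (AF p))| = |{s2, s3, s6, s7}| = 4.

4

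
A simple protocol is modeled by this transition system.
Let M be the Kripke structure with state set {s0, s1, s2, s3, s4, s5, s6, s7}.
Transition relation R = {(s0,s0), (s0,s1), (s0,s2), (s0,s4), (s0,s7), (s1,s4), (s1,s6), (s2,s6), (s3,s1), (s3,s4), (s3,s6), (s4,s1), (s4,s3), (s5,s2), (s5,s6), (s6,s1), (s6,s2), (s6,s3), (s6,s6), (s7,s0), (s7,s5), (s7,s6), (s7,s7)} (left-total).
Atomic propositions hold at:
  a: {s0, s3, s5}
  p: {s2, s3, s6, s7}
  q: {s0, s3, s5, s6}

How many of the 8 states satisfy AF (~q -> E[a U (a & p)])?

5

Sat(~q) = {s1, s2, s4, s7}
Sat(a & p) = {s3}
E[a U (a & p)]: least fixpoint, start Z0 = Sat((a & p)) = {s3}, add states in Sat(a) with some successor in Z. Already a fixed point.
Sat(E[a U (a & p)]) = {s3}
Sat(~q -> E[a U (a & p)]) = {s0, s3, s5, s6}
AF (~q -> E[a U (a & p)]): least fixpoint, start Z0 = {s0, s3, s5, s6}, add states with every successor in Z. Z1 = {s0, s2, s3, s5, s6}; fixed.
Sat(AF (~q -> E[a U (a & p)])) = {s0, s2, s3, s5, s6}
|Sat(AF (~q -> E[a U (a & p)]))| = |{s0, s2, s3, s5, s6}| = 5.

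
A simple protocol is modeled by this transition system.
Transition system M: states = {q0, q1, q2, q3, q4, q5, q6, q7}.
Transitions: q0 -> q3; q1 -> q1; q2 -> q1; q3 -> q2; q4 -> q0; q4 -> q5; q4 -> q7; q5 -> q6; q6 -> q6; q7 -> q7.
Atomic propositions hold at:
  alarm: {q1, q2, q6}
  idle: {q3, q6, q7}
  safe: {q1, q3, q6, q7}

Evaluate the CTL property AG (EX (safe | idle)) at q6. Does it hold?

Sat(safe | idle) = {q1, q3, q6, q7}
Sat(EX (safe | idle)) = {s : some successor in {q1, q3, q6, q7}} = {q0, q1, q2, q4, q5, q6, q7}
AG (EX (safe | idle)): greatest fixpoint, start Z0 = {q0, q1, q2, q4, q5, q6, q7}, keep only states in Sat with every successor in Z. Z1 = {q1, q2, q4, q5, q6, q7}; Z2 = {q1, q2, q5, q6, q7}; fixed.
Sat(AG (EX (safe | idle))) = {q1, q2, q5, q6, q7}
q6 ∈ Sat(AG (EX (safe | idle))) = {q1, q2, q5, q6, q7}, so the formula holds at q6.

Yes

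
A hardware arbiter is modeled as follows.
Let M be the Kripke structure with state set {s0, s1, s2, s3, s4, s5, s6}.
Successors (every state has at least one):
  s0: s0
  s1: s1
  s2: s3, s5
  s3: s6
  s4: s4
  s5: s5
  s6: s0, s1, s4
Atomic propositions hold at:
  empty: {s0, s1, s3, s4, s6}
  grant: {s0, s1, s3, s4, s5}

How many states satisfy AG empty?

AG empty: greatest fixpoint, start Z0 = {s0, s1, s3, s4, s6}, keep only states in Sat with every successor in Z. Already a fixed point.
Sat(AG empty) = {s0, s1, s3, s4, s6}
|Sat(AG empty)| = |{s0, s1, s3, s4, s6}| = 5.

5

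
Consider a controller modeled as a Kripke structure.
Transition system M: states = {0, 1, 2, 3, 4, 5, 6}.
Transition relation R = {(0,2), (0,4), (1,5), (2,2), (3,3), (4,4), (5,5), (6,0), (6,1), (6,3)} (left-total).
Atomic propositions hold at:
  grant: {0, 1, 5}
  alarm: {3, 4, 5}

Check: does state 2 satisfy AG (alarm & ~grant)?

Sat(~grant) = {2, 3, 4, 6}
Sat(alarm & ~grant) = {3, 4}
AG (alarm & ~grant): greatest fixpoint, start Z0 = {3, 4}, keep only states in Sat with every successor in Z. Already a fixed point.
Sat(AG (alarm & ~grant)) = {3, 4}
2 ∉ Sat(AG (alarm & ~grant)) = {3, 4}, so the formula does not hold at 2.

No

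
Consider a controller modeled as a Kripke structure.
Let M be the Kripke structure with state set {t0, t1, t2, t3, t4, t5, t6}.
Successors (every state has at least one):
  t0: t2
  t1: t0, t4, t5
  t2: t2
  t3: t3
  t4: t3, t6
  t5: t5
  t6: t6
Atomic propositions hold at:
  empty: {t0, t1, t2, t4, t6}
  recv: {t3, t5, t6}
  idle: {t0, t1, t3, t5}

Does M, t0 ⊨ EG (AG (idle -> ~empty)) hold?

Sat(~empty) = {t3, t5}
Sat(idle -> ~empty) = {t2, t3, t4, t5, t6}
AG (idle -> ~empty): greatest fixpoint, start Z0 = {t2, t3, t4, t5, t6}, keep only states in Sat with every successor in Z. Already a fixed point.
Sat(AG (idle -> ~empty)) = {t2, t3, t4, t5, t6}
EG (AG (idle -> ~empty)): greatest fixpoint, start Z0 = {t2, t3, t4, t5, t6}, keep only states in Sat with some successor in Z. Already a fixed point.
Sat(EG (AG (idle -> ~empty))) = {t2, t3, t4, t5, t6}
t0 ∉ Sat(EG (AG (idle -> ~empty))) = {t2, t3, t4, t5, t6}, so the formula does not hold at t0.

No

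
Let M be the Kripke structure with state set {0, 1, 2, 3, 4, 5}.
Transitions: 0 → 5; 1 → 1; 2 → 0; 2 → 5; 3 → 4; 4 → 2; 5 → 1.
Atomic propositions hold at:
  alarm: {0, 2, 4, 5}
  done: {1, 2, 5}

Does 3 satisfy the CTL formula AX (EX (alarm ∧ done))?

Yes

Sat(alarm ∧ done) = {2, 5}
Sat(EX (alarm ∧ done)) = {s : some successor in {2, 5}} = {0, 2, 4}
Sat(AX (EX (alarm ∧ done))) = {s : every successor in {0, 2, 4}} = {3, 4}
3 ∈ Sat(AX (EX (alarm ∧ done))) = {3, 4}, so the formula holds at 3.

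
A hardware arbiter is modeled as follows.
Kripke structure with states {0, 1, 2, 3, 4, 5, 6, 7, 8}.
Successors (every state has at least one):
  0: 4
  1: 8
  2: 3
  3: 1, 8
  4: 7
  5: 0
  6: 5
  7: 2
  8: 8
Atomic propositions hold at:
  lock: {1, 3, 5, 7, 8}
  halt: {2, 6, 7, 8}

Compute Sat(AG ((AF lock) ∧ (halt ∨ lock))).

{1, 2, 3, 7, 8}

AF lock: least fixpoint, start Z0 = {1, 3, 5, 7, 8}, add states with every successor in Z. Z1 = {1, 2, 3, 4, 5, 6, 7, 8}; Z2 = {0, 1, 2, 3, 4, 5, 6, 7, 8}; fixed.
Sat(AF lock) = {0, 1, 2, 3, 4, 5, 6, 7, 8}
Sat(halt ∨ lock) = {1, 2, 3, 5, 6, 7, 8}
Sat((AF lock) ∧ (halt ∨ lock)) = {1, 2, 3, 5, 6, 7, 8}
AG ((AF lock) ∧ (halt ∨ lock)): greatest fixpoint, start Z0 = {1, 2, 3, 5, 6, 7, 8}, keep only states in Sat with every successor in Z. Z1 = {1, 2, 3, 6, 7, 8}; Z2 = {1, 2, 3, 7, 8}; fixed.
Sat(AG ((AF lock) ∧ (halt ∨ lock))) = {1, 2, 3, 7, 8}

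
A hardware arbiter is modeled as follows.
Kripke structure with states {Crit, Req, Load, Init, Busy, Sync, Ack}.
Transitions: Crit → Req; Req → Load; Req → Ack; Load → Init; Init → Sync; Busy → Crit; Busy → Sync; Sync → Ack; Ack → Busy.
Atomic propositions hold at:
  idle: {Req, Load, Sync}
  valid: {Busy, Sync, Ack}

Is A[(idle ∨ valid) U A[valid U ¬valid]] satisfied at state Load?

Yes

Sat(idle ∨ valid) = {Req, Load, Busy, Sync, Ack}
Sat(¬valid) = {Crit, Req, Load, Init}
A[valid U ¬valid]: least fixpoint, start Z0 = Sat(¬valid) = {Crit, Req, Load, Init}, add states in Sat(valid) with every successor in Z. Already a fixed point.
Sat(A[valid U ¬valid]) = {Crit, Req, Load, Init}
A[(idle ∨ valid) U A[valid U ¬valid]]: least fixpoint, start Z0 = Sat(A[valid U ¬valid]) = {Crit, Req, Load, Init}, add states in Sat(idle ∨ valid) with every successor in Z. Already a fixed point.
Sat(A[(idle ∨ valid) U A[valid U ¬valid]]) = {Crit, Req, Load, Init}
Load ∈ Sat(A[(idle ∨ valid) U A[valid U ¬valid]]) = {Crit, Req, Load, Init}, so the formula holds at Load.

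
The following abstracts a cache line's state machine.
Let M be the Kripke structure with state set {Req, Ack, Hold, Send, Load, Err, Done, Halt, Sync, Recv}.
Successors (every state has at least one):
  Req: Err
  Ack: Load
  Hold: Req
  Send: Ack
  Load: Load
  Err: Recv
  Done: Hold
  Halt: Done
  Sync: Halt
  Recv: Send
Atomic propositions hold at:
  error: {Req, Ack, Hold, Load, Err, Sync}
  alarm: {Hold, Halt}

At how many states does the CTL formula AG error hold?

2

AG error: greatest fixpoint, start Z0 = {Req, Ack, Hold, Load, Err, Sync}, keep only states in Sat with every successor in Z. Z1 = {Req, Ack, Hold, Load}; Z2 = {Ack, Hold, Load}; Z3 = {Ack, Load}; fixed.
Sat(AG error) = {Ack, Load}
|Sat(AG error)| = |{Ack, Load}| = 2.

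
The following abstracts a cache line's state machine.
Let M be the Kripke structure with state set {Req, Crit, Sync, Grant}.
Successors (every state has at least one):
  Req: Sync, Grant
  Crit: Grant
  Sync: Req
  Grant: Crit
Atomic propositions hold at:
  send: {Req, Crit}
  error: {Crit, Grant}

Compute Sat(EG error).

{Crit, Grant}

EG error: greatest fixpoint, start Z0 = {Crit, Grant}, keep only states in Sat with some successor in Z. Already a fixed point.
Sat(EG error) = {Crit, Grant}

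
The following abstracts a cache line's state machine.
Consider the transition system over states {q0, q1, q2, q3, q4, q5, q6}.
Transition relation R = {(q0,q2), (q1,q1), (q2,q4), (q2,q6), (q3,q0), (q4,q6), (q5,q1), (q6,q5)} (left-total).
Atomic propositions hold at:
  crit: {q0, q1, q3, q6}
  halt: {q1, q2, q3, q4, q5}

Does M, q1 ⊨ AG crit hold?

Yes

AG crit: greatest fixpoint, start Z0 = {q0, q1, q3, q6}, keep only states in Sat with every successor in Z. Z1 = {q1, q3}; Z2 = {q1}; fixed.
Sat(AG crit) = {q1}
q1 ∈ Sat(AG crit) = {q1}, so the formula holds at q1.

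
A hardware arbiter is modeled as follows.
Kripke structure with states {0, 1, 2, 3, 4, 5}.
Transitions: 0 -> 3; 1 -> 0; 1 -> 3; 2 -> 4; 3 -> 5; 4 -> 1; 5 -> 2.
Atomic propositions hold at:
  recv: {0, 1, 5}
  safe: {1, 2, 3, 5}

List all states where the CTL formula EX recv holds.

Sat(EX recv) = {s : some successor in {0, 1, 5}} = {1, 3, 4}

{1, 3, 4}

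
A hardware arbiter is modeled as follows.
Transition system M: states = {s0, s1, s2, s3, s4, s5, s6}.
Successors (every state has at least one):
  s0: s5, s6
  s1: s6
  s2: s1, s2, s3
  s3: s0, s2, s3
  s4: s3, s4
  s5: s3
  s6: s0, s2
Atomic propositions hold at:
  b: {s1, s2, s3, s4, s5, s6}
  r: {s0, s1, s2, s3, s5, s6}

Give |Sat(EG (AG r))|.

6

AG r: greatest fixpoint, start Z0 = {s0, s1, s2, s3, s5, s6}, keep only states in Sat with every successor in Z. Already a fixed point.
Sat(AG r) = {s0, s1, s2, s3, s5, s6}
EG (AG r): greatest fixpoint, start Z0 = {s0, s1, s2, s3, s5, s6}, keep only states in Sat with some successor in Z. Already a fixed point.
Sat(EG (AG r)) = {s0, s1, s2, s3, s5, s6}
|Sat(EG (AG r))| = |{s0, s1, s2, s3, s5, s6}| = 6.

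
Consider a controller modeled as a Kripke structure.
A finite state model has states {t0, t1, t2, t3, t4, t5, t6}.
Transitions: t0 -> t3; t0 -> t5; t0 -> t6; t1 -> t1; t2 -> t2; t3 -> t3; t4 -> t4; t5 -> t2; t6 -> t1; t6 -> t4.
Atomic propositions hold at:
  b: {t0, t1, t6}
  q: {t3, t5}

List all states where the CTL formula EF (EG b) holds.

EG b: greatest fixpoint, start Z0 = {t0, t1, t6}, keep only states in Sat with some successor in Z. Already a fixed point.
Sat(EG b) = {t0, t1, t6}
EF (EG b): least fixpoint, start Z0 = {t0, t1, t6}, add states with some successor in Z. Already a fixed point.
Sat(EF (EG b)) = {t0, t1, t6}

{t0, t1, t6}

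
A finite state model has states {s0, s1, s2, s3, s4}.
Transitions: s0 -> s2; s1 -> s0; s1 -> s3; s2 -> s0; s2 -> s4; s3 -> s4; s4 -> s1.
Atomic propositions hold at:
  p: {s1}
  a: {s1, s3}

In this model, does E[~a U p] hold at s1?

Yes

Sat(~a) = {s0, s2, s4}
E[~a U p]: least fixpoint, start Z0 = Sat(p) = {s1}, add states in Sat(~a) with some successor in Z. Z1 = {s1, s4}; Z2 = {s1, s2, s4}; Z3 = {s0, s1, s2, s4}; fixed.
Sat(E[~a U p]) = {s0, s1, s2, s4}
s1 ∈ Sat(E[~a U p]) = {s0, s1, s2, s4}, so the formula holds at s1.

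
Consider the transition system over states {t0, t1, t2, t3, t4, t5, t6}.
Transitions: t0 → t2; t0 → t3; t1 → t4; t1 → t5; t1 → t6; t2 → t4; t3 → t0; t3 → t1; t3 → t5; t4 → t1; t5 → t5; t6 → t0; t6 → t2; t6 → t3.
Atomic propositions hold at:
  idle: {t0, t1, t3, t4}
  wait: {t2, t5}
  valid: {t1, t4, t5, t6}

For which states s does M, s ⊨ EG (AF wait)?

AF wait: least fixpoint, start Z0 = {t2, t5}, add states with every successor in Z. Already a fixed point.
Sat(AF wait) = {t2, t5}
EG (AF wait): greatest fixpoint, start Z0 = {t2, t5}, keep only states in Sat with some successor in Z. Z1 = {t5}; fixed.
Sat(EG (AF wait)) = {t5}

{t5}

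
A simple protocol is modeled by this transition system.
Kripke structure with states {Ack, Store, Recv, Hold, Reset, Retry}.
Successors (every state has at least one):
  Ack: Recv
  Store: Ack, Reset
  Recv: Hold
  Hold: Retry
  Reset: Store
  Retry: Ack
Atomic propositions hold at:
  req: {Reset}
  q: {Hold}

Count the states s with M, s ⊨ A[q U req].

A[q U req]: least fixpoint, start Z0 = Sat(req) = {Reset}, add states in Sat(q) with every successor in Z. Already a fixed point.
Sat(A[q U req]) = {Reset}
|Sat(A[q U req])| = |{Reset}| = 1.

1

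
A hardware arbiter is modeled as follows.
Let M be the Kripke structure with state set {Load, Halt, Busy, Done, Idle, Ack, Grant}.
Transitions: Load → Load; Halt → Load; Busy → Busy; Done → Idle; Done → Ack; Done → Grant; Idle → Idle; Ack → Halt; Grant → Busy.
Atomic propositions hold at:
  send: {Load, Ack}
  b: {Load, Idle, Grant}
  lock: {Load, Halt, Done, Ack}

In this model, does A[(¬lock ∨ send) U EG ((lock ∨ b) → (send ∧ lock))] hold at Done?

Sat(¬lock) = {Busy, Idle, Grant}
Sat(¬lock ∨ send) = {Load, Busy, Idle, Ack, Grant}
Sat(lock ∨ b) = {Load, Halt, Done, Idle, Ack, Grant}
Sat(send ∧ lock) = {Load, Ack}
Sat((lock ∨ b) → (send ∧ lock)) = {Load, Busy, Ack}
EG ((lock ∨ b) → (send ∧ lock)): greatest fixpoint, start Z0 = {Load, Busy, Ack}, keep only states in Sat with some successor in Z. Z1 = {Load, Busy}; fixed.
Sat(EG ((lock ∨ b) → (send ∧ lock))) = {Load, Busy}
A[(¬lock ∨ send) U EG ((lock ∨ b) → (send ∧ lock))]: least fixpoint, start Z0 = Sat(EG ((lock ∨ b) → (send ∧ lock))) = {Load, Busy}, add states in Sat(¬lock ∨ send) with every successor in Z. Z1 = {Load, Busy, Grant}; fixed.
Sat(A[(¬lock ∨ send) U EG ((lock ∨ b) → (send ∧ lock))]) = {Load, Busy, Grant}
Done ∉ Sat(A[(¬lock ∨ send) U EG ((lock ∨ b) → (send ∧ lock))]) = {Load, Busy, Grant}, so the formula does not hold at Done.

No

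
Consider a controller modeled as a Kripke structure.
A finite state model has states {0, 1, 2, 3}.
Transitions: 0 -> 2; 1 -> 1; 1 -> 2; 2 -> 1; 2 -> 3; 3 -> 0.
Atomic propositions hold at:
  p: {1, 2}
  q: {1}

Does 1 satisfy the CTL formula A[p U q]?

A[p U q]: least fixpoint, start Z0 = Sat(q) = {1}, add states in Sat(p) with every successor in Z. Already a fixed point.
Sat(A[p U q]) = {1}
1 ∈ Sat(A[p U q]) = {1}, so the formula holds at 1.

Yes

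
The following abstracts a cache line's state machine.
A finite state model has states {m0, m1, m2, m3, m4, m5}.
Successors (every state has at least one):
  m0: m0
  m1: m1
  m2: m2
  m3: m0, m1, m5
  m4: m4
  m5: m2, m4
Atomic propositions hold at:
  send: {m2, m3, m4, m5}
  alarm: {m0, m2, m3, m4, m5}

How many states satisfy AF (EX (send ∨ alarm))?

Sat(send ∨ alarm) = {m0, m2, m3, m4, m5}
Sat(EX (send ∨ alarm)) = {s : some successor in {m0, m2, m3, m4, m5}} = {m0, m2, m3, m4, m5}
AF (EX (send ∨ alarm)): least fixpoint, start Z0 = {m0, m2, m3, m4, m5}, add states with every successor in Z. Already a fixed point.
Sat(AF (EX (send ∨ alarm))) = {m0, m2, m3, m4, m5}
|Sat(AF (EX (send ∨ alarm)))| = |{m0, m2, m3, m4, m5}| = 5.

5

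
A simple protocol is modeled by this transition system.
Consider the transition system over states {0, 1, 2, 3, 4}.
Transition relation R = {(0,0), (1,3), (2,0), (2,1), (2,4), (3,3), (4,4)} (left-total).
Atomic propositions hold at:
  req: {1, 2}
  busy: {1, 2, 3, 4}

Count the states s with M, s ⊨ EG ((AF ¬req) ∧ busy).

4

Sat(¬req) = {0, 3, 4}
AF ¬req: least fixpoint, start Z0 = {0, 3, 4}, add states with every successor in Z. Z1 = {0, 1, 3, 4}; Z2 = {0, 1, 2, 3, 4}; fixed.
Sat(AF ¬req) = {0, 1, 2, 3, 4}
Sat((AF ¬req) ∧ busy) = {1, 2, 3, 4}
EG ((AF ¬req) ∧ busy): greatest fixpoint, start Z0 = {1, 2, 3, 4}, keep only states in Sat with some successor in Z. Already a fixed point.
Sat(EG ((AF ¬req) ∧ busy)) = {1, 2, 3, 4}
|Sat(EG ((AF ¬req) ∧ busy))| = |{1, 2, 3, 4}| = 4.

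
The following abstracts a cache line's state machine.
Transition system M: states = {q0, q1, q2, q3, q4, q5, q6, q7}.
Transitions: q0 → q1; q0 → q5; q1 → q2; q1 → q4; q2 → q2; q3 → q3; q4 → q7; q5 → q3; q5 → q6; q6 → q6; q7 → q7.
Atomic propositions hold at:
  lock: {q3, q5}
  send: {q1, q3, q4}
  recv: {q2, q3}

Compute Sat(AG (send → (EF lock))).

EF lock: least fixpoint, start Z0 = {q3, q5}, add states with some successor in Z. Z1 = {q0, q3, q5}; fixed.
Sat(EF lock) = {q0, q3, q5}
Sat(send → (EF lock)) = {q0, q2, q3, q5, q6, q7}
AG (send → (EF lock)): greatest fixpoint, start Z0 = {q0, q2, q3, q5, q6, q7}, keep only states in Sat with every successor in Z. Z1 = {q2, q3, q5, q6, q7}; fixed.
Sat(AG (send → (EF lock))) = {q2, q3, q5, q6, q7}

{q2, q3, q5, q6, q7}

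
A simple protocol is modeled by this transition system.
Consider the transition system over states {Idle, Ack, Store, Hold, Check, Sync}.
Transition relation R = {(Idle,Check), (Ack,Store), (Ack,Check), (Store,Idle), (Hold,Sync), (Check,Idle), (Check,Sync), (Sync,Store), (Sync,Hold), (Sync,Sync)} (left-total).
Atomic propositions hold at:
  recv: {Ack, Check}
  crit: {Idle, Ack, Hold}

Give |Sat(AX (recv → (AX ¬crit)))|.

4

Sat(¬crit) = {Store, Check, Sync}
Sat(AX ¬crit) = {s : every successor in {Store, Check, Sync}} = {Idle, Ack, Hold}
Sat(recv → (AX ¬crit)) = {Idle, Ack, Store, Hold, Sync}
Sat(AX (recv → (AX ¬crit))) = {s : every successor in {Idle, Ack, Store, Hold, Sync}} = {Store, Hold, Check, Sync}
|Sat(AX (recv → (AX ¬crit)))| = |{Store, Hold, Check, Sync}| = 4.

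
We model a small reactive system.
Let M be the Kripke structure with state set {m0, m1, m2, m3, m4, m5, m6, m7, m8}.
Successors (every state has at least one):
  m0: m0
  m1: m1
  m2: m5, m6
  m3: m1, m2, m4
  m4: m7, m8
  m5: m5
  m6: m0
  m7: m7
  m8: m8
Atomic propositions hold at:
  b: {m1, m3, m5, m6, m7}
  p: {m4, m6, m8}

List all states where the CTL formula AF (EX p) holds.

Sat(EX p) = {s : some successor in {m4, m6, m8}} = {m2, m3, m4, m8}
AF (EX p): least fixpoint, start Z0 = {m2, m3, m4, m8}, add states with every successor in Z. Already a fixed point.
Sat(AF (EX p)) = {m2, m3, m4, m8}

{m2, m3, m4, m8}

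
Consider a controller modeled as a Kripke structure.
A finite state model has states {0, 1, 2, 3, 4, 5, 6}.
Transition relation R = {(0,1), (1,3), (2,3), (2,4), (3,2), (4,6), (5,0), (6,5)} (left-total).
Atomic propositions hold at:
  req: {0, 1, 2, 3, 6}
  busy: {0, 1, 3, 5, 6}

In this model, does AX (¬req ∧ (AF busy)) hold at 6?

Yes

Sat(¬req) = {4, 5}
AF busy: least fixpoint, start Z0 = {0, 1, 3, 5, 6}, add states with every successor in Z. Z1 = {0, 1, 3, 4, 5, 6}; Z2 = {0, 1, 2, 3, 4, 5, 6}; fixed.
Sat(AF busy) = {0, 1, 2, 3, 4, 5, 6}
Sat(¬req ∧ (AF busy)) = {4, 5}
Sat(AX (¬req ∧ (AF busy))) = {s : every successor in {4, 5}} = {6}
6 ∈ Sat(AX (¬req ∧ (AF busy))) = {6}, so the formula holds at 6.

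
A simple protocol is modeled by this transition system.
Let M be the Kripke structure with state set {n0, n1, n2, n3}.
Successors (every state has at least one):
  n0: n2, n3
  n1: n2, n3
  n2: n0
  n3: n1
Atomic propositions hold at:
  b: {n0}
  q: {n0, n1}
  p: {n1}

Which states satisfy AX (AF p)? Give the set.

{n3}

AF p: least fixpoint, start Z0 = {n1}, add states with every successor in Z. Z1 = {n1, n3}; fixed.
Sat(AF p) = {n1, n3}
Sat(AX (AF p)) = {s : every successor in {n1, n3}} = {n3}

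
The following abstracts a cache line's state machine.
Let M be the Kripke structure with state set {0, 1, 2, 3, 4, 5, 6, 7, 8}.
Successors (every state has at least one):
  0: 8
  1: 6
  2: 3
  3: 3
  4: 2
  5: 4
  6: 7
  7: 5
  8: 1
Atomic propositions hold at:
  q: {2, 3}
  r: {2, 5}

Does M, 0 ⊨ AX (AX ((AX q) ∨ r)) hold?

No

Sat(AX q) = {s : every successor in {2, 3}} = {2, 3, 4}
Sat((AX q) ∨ r) = {2, 3, 4, 5}
Sat(AX ((AX q) ∨ r)) = {s : every successor in {2, 3, 4, 5}} = {2, 3, 4, 5, 7}
Sat(AX (AX ((AX q) ∨ r))) = {s : every successor in {2, 3, 4, 5, 7}} = {2, 3, 4, 5, 6, 7}
0 ∉ Sat(AX (AX ((AX q) ∨ r))) = {2, 3, 4, 5, 6, 7}, so the formula does not hold at 0.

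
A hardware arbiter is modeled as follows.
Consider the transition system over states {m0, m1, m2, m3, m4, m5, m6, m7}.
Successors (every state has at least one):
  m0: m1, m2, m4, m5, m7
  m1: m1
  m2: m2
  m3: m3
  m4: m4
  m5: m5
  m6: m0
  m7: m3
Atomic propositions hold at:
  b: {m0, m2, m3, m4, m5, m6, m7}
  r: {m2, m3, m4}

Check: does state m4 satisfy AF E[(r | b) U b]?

Sat(r | b) = {m0, m2, m3, m4, m5, m6, m7}
E[(r | b) U b]: least fixpoint, start Z0 = Sat(b) = {m0, m2, m3, m4, m5, m6, m7}, add states in Sat(r | b) with some successor in Z. Already a fixed point.
Sat(E[(r | b) U b]) = {m0, m2, m3, m4, m5, m6, m7}
AF E[(r | b) U b]: least fixpoint, start Z0 = {m0, m2, m3, m4, m5, m6, m7}, add states with every successor in Z. Already a fixed point.
Sat(AF E[(r | b) U b]) = {m0, m2, m3, m4, m5, m6, m7}
m4 ∈ Sat(AF E[(r | b) U b]) = {m0, m2, m3, m4, m5, m6, m7}, so the formula holds at m4.

Yes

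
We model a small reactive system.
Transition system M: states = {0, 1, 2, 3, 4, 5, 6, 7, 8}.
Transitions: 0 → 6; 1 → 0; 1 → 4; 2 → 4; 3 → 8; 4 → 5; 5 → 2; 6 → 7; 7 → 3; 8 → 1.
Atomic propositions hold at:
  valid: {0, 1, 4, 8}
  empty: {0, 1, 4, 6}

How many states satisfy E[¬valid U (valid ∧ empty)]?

5

Sat(¬valid) = {2, 3, 5, 6, 7}
Sat(valid ∧ empty) = {0, 1, 4}
E[¬valid U (valid ∧ empty)]: least fixpoint, start Z0 = Sat((valid ∧ empty)) = {0, 1, 4}, add states in Sat(¬valid) with some successor in Z. Z1 = {0, 1, 2, 4}; Z2 = {0, 1, 2, 4, 5}; fixed.
Sat(E[¬valid U (valid ∧ empty)]) = {0, 1, 2, 4, 5}
|Sat(E[¬valid U (valid ∧ empty)])| = |{0, 1, 2, 4, 5}| = 5.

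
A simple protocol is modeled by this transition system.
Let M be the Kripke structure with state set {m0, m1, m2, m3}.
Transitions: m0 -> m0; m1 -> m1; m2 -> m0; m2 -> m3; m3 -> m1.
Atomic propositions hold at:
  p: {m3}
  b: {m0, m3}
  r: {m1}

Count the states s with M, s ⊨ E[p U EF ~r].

3

Sat(~r) = {m0, m2, m3}
EF ~r: least fixpoint, start Z0 = {m0, m2, m3}, add states with some successor in Z. Already a fixed point.
Sat(EF ~r) = {m0, m2, m3}
E[p U EF ~r]: least fixpoint, start Z0 = Sat(EF ~r) = {m0, m2, m3}, add states in Sat(p) with some successor in Z. Already a fixed point.
Sat(E[p U EF ~r]) = {m0, m2, m3}
|Sat(E[p U EF ~r])| = |{m0, m2, m3}| = 3.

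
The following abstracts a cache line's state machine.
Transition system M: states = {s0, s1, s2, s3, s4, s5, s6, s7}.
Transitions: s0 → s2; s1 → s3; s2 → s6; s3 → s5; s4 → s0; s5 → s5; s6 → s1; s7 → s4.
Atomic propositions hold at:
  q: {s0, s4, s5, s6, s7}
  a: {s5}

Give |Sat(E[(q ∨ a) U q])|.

5

Sat(q ∨ a) = {s0, s4, s5, s6, s7}
E[(q ∨ a) U q]: least fixpoint, start Z0 = Sat(q) = {s0, s4, s5, s6, s7}, add states in Sat(q ∨ a) with some successor in Z. Already a fixed point.
Sat(E[(q ∨ a) U q]) = {s0, s4, s5, s6, s7}
|Sat(E[(q ∨ a) U q])| = |{s0, s4, s5, s6, s7}| = 5.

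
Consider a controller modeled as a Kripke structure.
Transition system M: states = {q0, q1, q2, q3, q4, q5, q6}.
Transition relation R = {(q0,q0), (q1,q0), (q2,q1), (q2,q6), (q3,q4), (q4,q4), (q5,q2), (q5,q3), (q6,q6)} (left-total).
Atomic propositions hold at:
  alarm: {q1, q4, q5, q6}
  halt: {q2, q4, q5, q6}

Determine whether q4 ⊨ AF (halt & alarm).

Yes

Sat(halt & alarm) = {q4, q5, q6}
AF (halt & alarm): least fixpoint, start Z0 = {q4, q5, q6}, add states with every successor in Z. Z1 = {q3, q4, q5, q6}; fixed.
Sat(AF (halt & alarm)) = {q3, q4, q5, q6}
q4 ∈ Sat(AF (halt & alarm)) = {q3, q4, q5, q6}, so the formula holds at q4.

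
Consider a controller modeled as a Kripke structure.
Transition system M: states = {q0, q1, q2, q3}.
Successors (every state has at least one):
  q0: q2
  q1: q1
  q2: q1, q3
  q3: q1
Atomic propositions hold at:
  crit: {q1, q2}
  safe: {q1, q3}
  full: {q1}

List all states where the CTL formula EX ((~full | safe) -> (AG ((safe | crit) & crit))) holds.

Sat(~full) = {q0, q2, q3}
Sat(~full | safe) = {q0, q1, q2, q3}
Sat(safe | crit) = {q1, q2, q3}
Sat((safe | crit) & crit) = {q1, q2}
AG ((safe | crit) & crit): greatest fixpoint, start Z0 = {q1, q2}, keep only states in Sat with every successor in Z. Z1 = {q1}; fixed.
Sat(AG ((safe | crit) & crit)) = {q1}
Sat((~full | safe) -> (AG ((safe | crit) & crit))) = {q1}
Sat(EX ((~full | safe) -> (AG ((safe | crit) & crit)))) = {s : some successor in {q1}} = {q1, q2, q3}

{q1, q2, q3}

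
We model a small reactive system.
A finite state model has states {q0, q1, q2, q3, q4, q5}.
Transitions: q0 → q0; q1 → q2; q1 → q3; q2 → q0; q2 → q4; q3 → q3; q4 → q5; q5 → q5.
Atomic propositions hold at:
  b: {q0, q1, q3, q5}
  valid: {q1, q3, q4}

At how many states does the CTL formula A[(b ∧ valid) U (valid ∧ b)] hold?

2

Sat(b ∧ valid) = {q1, q3}
Sat(valid ∧ b) = {q1, q3}
A[(b ∧ valid) U (valid ∧ b)]: least fixpoint, start Z0 = Sat((valid ∧ b)) = {q1, q3}, add states in Sat(b ∧ valid) with every successor in Z. Already a fixed point.
Sat(A[(b ∧ valid) U (valid ∧ b)]) = {q1, q3}
|Sat(A[(b ∧ valid) U (valid ∧ b)])| = |{q1, q3}| = 2.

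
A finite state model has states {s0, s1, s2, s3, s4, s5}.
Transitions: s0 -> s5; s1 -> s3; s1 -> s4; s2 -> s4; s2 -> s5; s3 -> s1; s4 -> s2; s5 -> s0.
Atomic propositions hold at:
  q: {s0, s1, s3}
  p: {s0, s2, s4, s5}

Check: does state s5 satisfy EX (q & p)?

Yes

Sat(q & p) = {s0}
Sat(EX (q & p)) = {s : some successor in {s0}} = {s5}
s5 ∈ Sat(EX (q & p)) = {s5}, so the formula holds at s5.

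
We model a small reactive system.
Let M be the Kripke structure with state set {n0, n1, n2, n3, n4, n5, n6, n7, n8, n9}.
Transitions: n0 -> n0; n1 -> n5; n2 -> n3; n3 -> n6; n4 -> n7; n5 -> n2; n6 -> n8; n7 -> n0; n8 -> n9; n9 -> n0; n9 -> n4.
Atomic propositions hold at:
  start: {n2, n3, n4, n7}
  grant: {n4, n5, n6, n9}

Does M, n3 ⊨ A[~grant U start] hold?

Sat(~grant) = {n0, n1, n2, n3, n7, n8}
A[~grant U start]: least fixpoint, start Z0 = Sat(start) = {n2, n3, n4, n7}, add states in Sat(~grant) with every successor in Z. Already a fixed point.
Sat(A[~grant U start]) = {n2, n3, n4, n7}
n3 ∈ Sat(A[~grant U start]) = {n2, n3, n4, n7}, so the formula holds at n3.

Yes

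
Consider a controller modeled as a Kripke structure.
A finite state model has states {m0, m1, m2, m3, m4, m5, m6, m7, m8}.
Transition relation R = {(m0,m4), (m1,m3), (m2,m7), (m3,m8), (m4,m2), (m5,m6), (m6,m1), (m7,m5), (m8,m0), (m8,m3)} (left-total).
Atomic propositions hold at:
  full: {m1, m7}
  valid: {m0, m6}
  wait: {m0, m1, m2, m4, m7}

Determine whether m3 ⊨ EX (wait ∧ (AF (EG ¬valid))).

No

Sat(¬valid) = {m1, m2, m3, m4, m5, m7, m8}
EG ¬valid: greatest fixpoint, start Z0 = {m1, m2, m3, m4, m5, m7, m8}, keep only states in Sat with some successor in Z. Z1 = {m1, m2, m3, m4, m7, m8}; Z2 = {m1, m2, m3, m4, m8}; Z3 = {m1, m3, m4, m8}; Z4 = {m1, m3, m8}; fixed.
Sat(EG ¬valid) = {m1, m3, m8}
AF (EG ¬valid): least fixpoint, start Z0 = {m1, m3, m8}, add states with every successor in Z. Z1 = {m1, m3, m6, m8}; Z2 = {m1, m3, m5, m6, m8}; Z3 = {m1, m3, m5, m6, m7, m8}; Z4 = {m1, m2, m3, m5, m6, m7, m8}; Z5 = {m1, m2, m3, m4, m5, m6, m7, m8}; Z6 = {m0, m1, m2, m3, m4, m5, m6, m7, m8}; fixed.
Sat(AF (EG ¬valid)) = {m0, m1, m2, m3, m4, m5, m6, m7, m8}
Sat(wait ∧ (AF (EG ¬valid))) = {m0, m1, m2, m4, m7}
Sat(EX (wait ∧ (AF (EG ¬valid)))) = {s : some successor in {m0, m1, m2, m4, m7}} = {m0, m2, m4, m6, m8}
m3 ∉ Sat(EX (wait ∧ (AF (EG ¬valid)))) = {m0, m2, m4, m6, m8}, so the formula does not hold at m3.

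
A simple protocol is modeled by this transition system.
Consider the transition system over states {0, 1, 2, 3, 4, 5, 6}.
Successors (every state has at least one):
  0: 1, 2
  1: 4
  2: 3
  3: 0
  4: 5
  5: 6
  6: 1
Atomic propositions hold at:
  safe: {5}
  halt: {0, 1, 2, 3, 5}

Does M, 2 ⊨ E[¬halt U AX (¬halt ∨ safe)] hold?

Sat(¬halt) = {4, 6}
Sat(¬halt ∨ safe) = {4, 5, 6}
Sat(AX (¬halt ∨ safe)) = {s : every successor in {4, 5, 6}} = {1, 4, 5}
E[¬halt U AX (¬halt ∨ safe)]: least fixpoint, start Z0 = Sat(AX (¬halt ∨ safe)) = {1, 4, 5}, add states in Sat(¬halt) with some successor in Z. Z1 = {1, 4, 5, 6}; fixed.
Sat(E[¬halt U AX (¬halt ∨ safe)]) = {1, 4, 5, 6}
2 ∉ Sat(E[¬halt U AX (¬halt ∨ safe)]) = {1, 4, 5, 6}, so the formula does not hold at 2.

No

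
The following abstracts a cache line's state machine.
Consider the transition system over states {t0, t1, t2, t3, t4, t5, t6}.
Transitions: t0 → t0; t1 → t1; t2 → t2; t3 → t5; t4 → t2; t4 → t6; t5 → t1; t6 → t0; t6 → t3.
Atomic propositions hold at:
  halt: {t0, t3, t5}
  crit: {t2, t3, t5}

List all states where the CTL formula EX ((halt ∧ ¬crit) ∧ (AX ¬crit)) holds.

{t0, t6}

Sat(¬crit) = {t0, t1, t4, t6}
Sat(halt ∧ ¬crit) = {t0}
Sat(AX ¬crit) = {s : every successor in {t0, t1, t4, t6}} = {t0, t1, t5}
Sat((halt ∧ ¬crit) ∧ (AX ¬crit)) = {t0}
Sat(EX ((halt ∧ ¬crit) ∧ (AX ¬crit))) = {s : some successor in {t0}} = {t0, t6}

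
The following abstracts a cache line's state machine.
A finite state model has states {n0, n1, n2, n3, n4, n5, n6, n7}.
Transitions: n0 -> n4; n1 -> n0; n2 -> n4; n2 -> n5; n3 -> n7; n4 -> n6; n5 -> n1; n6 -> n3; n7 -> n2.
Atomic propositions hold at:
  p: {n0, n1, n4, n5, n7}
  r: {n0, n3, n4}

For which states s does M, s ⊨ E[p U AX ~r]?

{n0, n1, n3, n4, n5, n7}

Sat(~r) = {n1, n2, n5, n6, n7}
Sat(AX ~r) = {s : every successor in {n1, n2, n5, n6, n7}} = {n3, n4, n5, n7}
E[p U AX ~r]: least fixpoint, start Z0 = Sat(AX ~r) = {n3, n4, n5, n7}, add states in Sat(p) with some successor in Z. Z1 = {n0, n3, n4, n5, n7}; Z2 = {n0, n1, n3, n4, n5, n7}; fixed.
Sat(E[p U AX ~r]) = {n0, n1, n3, n4, n5, n7}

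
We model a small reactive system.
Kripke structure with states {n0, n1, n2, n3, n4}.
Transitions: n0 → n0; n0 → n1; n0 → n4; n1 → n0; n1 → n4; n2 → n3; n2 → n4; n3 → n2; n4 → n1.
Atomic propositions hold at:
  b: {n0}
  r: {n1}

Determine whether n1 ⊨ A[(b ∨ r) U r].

Yes

Sat(b ∨ r) = {n0, n1}
A[(b ∨ r) U r]: least fixpoint, start Z0 = Sat(r) = {n1}, add states in Sat(b ∨ r) with every successor in Z. Already a fixed point.
Sat(A[(b ∨ r) U r]) = {n1}
n1 ∈ Sat(A[(b ∨ r) U r]) = {n1}, so the formula holds at n1.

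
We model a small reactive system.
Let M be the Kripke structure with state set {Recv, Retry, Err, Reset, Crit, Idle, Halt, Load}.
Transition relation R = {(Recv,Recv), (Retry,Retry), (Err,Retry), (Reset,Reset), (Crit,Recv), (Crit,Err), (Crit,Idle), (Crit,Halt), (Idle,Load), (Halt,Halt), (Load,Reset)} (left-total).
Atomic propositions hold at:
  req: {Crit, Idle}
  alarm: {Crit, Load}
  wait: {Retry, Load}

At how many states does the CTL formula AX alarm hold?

1

Sat(AX alarm) = {s : every successor in {Crit, Load}} = {Idle}
|Sat(AX alarm)| = |{Idle}| = 1.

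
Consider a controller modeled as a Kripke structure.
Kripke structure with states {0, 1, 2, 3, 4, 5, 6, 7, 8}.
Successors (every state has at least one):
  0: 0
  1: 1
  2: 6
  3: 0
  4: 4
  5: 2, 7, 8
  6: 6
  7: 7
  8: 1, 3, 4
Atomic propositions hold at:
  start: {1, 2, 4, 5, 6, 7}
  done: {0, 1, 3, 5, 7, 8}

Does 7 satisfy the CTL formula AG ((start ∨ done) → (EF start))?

Yes

Sat(start ∨ done) = {0, 1, 2, 3, 4, 5, 6, 7, 8}
EF start: least fixpoint, start Z0 = {1, 2, 4, 5, 6, 7}, add states with some successor in Z. Z1 = {1, 2, 4, 5, 6, 7, 8}; fixed.
Sat(EF start) = {1, 2, 4, 5, 6, 7, 8}
Sat((start ∨ done) → (EF start)) = {1, 2, 4, 5, 6, 7, 8}
AG ((start ∨ done) → (EF start)): greatest fixpoint, start Z0 = {1, 2, 4, 5, 6, 7, 8}, keep only states in Sat with every successor in Z. Z1 = {1, 2, 4, 5, 6, 7}; Z2 = {1, 2, 4, 6, 7}; fixed.
Sat(AG ((start ∨ done) → (EF start))) = {1, 2, 4, 6, 7}
7 ∈ Sat(AG ((start ∨ done) → (EF start))) = {1, 2, 4, 6, 7}, so the formula holds at 7.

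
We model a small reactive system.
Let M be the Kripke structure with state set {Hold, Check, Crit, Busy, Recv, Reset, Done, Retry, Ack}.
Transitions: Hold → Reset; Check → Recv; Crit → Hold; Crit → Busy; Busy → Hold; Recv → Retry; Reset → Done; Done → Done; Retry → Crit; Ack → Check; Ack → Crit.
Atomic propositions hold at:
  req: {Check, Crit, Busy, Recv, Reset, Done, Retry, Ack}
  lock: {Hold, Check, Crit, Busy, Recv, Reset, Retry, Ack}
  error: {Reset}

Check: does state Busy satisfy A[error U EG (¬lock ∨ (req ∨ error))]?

No

Sat(¬lock) = {Done}
Sat(req ∨ error) = {Check, Crit, Busy, Recv, Reset, Done, Retry, Ack}
Sat(¬lock ∨ (req ∨ error)) = {Check, Crit, Busy, Recv, Reset, Done, Retry, Ack}
EG (¬lock ∨ (req ∨ error)): greatest fixpoint, start Z0 = {Check, Crit, Busy, Recv, Reset, Done, Retry, Ack}, keep only states in Sat with some successor in Z. Z1 = {Check, Crit, Recv, Reset, Done, Retry, Ack}; Z2 = {Check, Recv, Reset, Done, Retry, Ack}; Z3 = {Check, Recv, Reset, Done, Ack}; Z4 = {Check, Reset, Done, Ack}; Z5 = {Reset, Done, Ack}; Z6 = {Reset, Done}; fixed.
Sat(EG (¬lock ∨ (req ∨ error))) = {Reset, Done}
A[error U EG (¬lock ∨ (req ∨ error))]: least fixpoint, start Z0 = Sat(EG (¬lock ∨ (req ∨ error))) = {Reset, Done}, add states in Sat(error) with every successor in Z. Already a fixed point.
Sat(A[error U EG (¬lock ∨ (req ∨ error))]) = {Reset, Done}
Busy ∉ Sat(A[error U EG (¬lock ∨ (req ∨ error))]) = {Reset, Done}, so the formula does not hold at Busy.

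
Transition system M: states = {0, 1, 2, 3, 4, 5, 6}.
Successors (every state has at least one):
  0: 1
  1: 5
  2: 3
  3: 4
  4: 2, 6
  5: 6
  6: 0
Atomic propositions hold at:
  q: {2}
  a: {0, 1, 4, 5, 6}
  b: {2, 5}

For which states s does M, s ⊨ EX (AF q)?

{4}

AF q: least fixpoint, start Z0 = {2}, add states with every successor in Z. Already a fixed point.
Sat(AF q) = {2}
Sat(EX (AF q)) = {s : some successor in {2}} = {4}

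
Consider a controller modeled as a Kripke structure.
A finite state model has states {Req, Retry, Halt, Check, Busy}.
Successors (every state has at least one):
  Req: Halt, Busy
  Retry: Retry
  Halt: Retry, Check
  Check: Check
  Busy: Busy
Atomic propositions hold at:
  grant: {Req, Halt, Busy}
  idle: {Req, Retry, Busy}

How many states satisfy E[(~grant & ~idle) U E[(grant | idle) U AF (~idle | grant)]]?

4

Sat(~grant) = {Retry, Check}
Sat(~idle) = {Halt, Check}
Sat(~grant & ~idle) = {Check}
Sat(grant | idle) = {Req, Retry, Halt, Busy}
Sat(~idle | grant) = {Req, Halt, Check, Busy}
AF (~idle | grant): least fixpoint, start Z0 = {Req, Halt, Check, Busy}, add states with every successor in Z. Already a fixed point.
Sat(AF (~idle | grant)) = {Req, Halt, Check, Busy}
E[(grant | idle) U AF (~idle | grant)]: least fixpoint, start Z0 = Sat(AF (~idle | grant)) = {Req, Halt, Check, Busy}, add states in Sat(grant | idle) with some successor in Z. Already a fixed point.
Sat(E[(grant | idle) U AF (~idle | grant)]) = {Req, Halt, Check, Busy}
E[(~grant & ~idle) U E[(grant | idle) U AF (~idle | grant)]]: least fixpoint, start Z0 = Sat(E[(grant | idle) U AF (~idle | grant)]) = {Req, Halt, Check, Busy}, add states in Sat(~grant & ~idle) with some successor in Z. Already a fixed point.
Sat(E[(~grant & ~idle) U E[(grant | idle) U AF (~idle | grant)]]) = {Req, Halt, Check, Busy}
|Sat(E[(~grant & ~idle) U E[(grant | idle) U AF (~idle | grant)]])| = |{Req, Halt, Check, Busy}| = 4.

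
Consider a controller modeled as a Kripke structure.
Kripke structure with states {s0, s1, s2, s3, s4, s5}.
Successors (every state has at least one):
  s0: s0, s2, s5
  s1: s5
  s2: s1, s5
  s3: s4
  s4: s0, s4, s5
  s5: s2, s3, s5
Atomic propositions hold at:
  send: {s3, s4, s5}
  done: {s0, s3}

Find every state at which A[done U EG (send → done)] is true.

Sat(send → done) = {s0, s1, s2, s3}
EG (send → done): greatest fixpoint, start Z0 = {s0, s1, s2, s3}, keep only states in Sat with some successor in Z. Z1 = {s0, s2}; Z2 = {s0}; fixed.
Sat(EG (send → done)) = {s0}
A[done U EG (send → done)]: least fixpoint, start Z0 = Sat(EG (send → done)) = {s0}, add states in Sat(done) with every successor in Z. Already a fixed point.
Sat(A[done U EG (send → done)]) = {s0}

{s0}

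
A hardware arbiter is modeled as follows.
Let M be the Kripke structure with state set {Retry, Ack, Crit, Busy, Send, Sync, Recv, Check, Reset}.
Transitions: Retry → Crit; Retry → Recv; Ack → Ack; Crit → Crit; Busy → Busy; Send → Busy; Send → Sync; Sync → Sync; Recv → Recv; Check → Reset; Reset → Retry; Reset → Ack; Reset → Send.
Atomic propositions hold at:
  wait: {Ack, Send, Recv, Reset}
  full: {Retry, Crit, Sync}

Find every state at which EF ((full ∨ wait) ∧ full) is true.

Sat(full ∨ wait) = {Retry, Ack, Crit, Send, Sync, Recv, Reset}
Sat((full ∨ wait) ∧ full) = {Retry, Crit, Sync}
EF ((full ∨ wait) ∧ full): least fixpoint, start Z0 = {Retry, Crit, Sync}, add states with some successor in Z. Z1 = {Retry, Crit, Send, Sync, Reset}; Z2 = {Retry, Crit, Send, Sync, Check, Reset}; fixed.
Sat(EF ((full ∨ wait) ∧ full)) = {Retry, Crit, Send, Sync, Check, Reset}

{Retry, Crit, Send, Sync, Check, Reset}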